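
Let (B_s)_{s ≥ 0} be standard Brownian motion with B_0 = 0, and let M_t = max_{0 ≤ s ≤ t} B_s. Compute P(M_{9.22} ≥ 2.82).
P(M_{9.22} ≥ 2.82) = 2·P(B_{9.22} ≥ 2.82) = 2(1 − Φ(2.82/√9.22)) ≈ 0.3530

By the reflection principle for Brownian motion, P(M_t ≥ a) = 2 · P(B_t ≥ a) for a ≥ 0. Since B_t ~ N(0, t), P(B_t ≥ 2.82) = 1 − Φ(2.82/√t) = 1 − Φ(2.82/√9.22) = 1 − Φ(0.9287). So
  P(M_{9.22} ≥ 2.82) = 2(1 − Φ(0.9287)) ≈ 0.3530.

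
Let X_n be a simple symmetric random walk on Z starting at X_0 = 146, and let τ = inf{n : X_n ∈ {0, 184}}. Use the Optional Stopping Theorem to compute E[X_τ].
E[X_τ] = 146

X_n is a martingale and τ is a bounded-mean stopping time (indeed τ is finite a.s. with bounded expectation since the walk is in a bounded region). By the OST, E[X_τ] = E[X_0] = 146. Equivalently: E[X_τ] = 184 · P(hit 184 first) + 0 · P(hit 0 first) = 184 · (146/184) = 146.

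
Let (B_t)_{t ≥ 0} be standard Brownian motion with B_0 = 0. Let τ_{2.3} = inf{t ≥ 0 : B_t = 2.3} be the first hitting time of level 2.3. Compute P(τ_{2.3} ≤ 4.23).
P(τ_{2.3} ≤ 4.23) = 2(1 − Φ(2.3/√4.23)) = 2(1 − Φ(1.1183)) ≈ 0.2634

By the reflection principle for standard BM, P(τ_b ≤ t) = 2 · P(B_t ≥ b). Since B_t ~ N(0, t), P(B_t ≥ 2.3) = 1 − Φ(2.3/√t) = 1 − Φ(2.3/√4.23) = 1 − Φ(1.1183) ≈ 0.13172. Doubling: P(τ_{2.3} ≤ 4.23) ≈ 2 · 0.13172 = 0.26344 ≈ 0.2634.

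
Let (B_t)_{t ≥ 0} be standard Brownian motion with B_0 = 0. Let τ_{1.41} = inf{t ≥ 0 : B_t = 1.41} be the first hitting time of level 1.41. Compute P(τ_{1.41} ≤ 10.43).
P(τ_{1.41} ≤ 10.43) = 2(1 − Φ(1.41/√10.43)) = 2(1 − Φ(0.4366)) ≈ 0.6624

By the reflection principle for standard BM, P(τ_b ≤ t) = 2 · P(B_t ≥ b). Since B_t ~ N(0, t), P(B_t ≥ 1.41) = 1 − Φ(1.41/√t) = 1 − Φ(1.41/√10.43) = 1 − Φ(0.4366) ≈ 0.33120. Doubling: P(τ_{1.41} ≤ 10.43) ≈ 2 · 0.33120 = 0.66240 ≈ 0.6624.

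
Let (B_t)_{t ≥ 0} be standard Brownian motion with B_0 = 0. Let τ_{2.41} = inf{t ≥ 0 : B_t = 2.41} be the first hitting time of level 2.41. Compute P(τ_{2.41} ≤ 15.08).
P(τ_{2.41} ≤ 15.08) = 2(1 − Φ(2.41/√15.08)) = 2(1 − Φ(0.6206)) ≈ 0.5349

By the reflection principle for standard BM, P(τ_b ≤ t) = 2 · P(B_t ≥ b). Since B_t ~ N(0, t), P(B_t ≥ 2.41) = 1 − Φ(2.41/√t) = 1 − Φ(2.41/√15.08) = 1 − Φ(0.6206) ≈ 0.26743. Doubling: P(τ_{2.41} ≤ 15.08) ≈ 2 · 0.26743 = 0.53486 ≈ 0.5349.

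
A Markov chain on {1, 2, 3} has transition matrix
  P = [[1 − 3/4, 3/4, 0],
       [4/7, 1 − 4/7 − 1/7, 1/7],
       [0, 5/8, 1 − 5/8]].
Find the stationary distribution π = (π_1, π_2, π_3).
π = (80/209, 105/209, 24/209)

This is a birth-death chain on three states, which satisfies detailed balance: π_1 · P_{12} = π_2 · P_{21} and π_2 · P_{23} = π_3 · P_{32}.
From π_1 · 3/4 = π_2 · 4/7: π_2/π_1 = (3/4)/(4/7) = 21/16.
From π_2 · 1/7 = π_3 · 5/8: π_3/π_2 = (1/7)/(5/8) = 8/35.
Take π_1 proportional to 1; then unnormalized π = (1, 21/16, 3/10). Normalize by dividing by the sum 209/80:
  π = (80/209, 105/209, 24/209).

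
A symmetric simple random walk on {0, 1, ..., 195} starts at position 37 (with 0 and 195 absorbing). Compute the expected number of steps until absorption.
E[τ | X_0 = 37] = 5846

Let v_k = E[τ | X_0 = k]. Boundary: v_0 = v_195 = 0. Recurrence: v_k = 1 + (v_{k-1} + v_{k+1})/2 for 1 ≤ k ≤ 194. The particular solution to v_k − (v_{k-1} + v_{k+1})/2 = 1 is v_k = −k^2. Adding homogeneous solution A + B k and matching boundaries gives v_k = k (195 − k). Substituting k = 37: v_37 = 37 · 158 = 5846.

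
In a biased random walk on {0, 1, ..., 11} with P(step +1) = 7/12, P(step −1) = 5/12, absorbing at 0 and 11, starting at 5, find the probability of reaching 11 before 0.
P(hit 11 before 0) = (1 − (5/7)^5) / (1 − (5/7)^11) = 804836809/964249309

Let u_k denote P(reach 11 before 0 | start at k). Boundary: u_0 = 0, u_11 = 1. Recurrence: u_k = 7/12·u_{k+1} + 5/12·u_{k-1} for 1 ≤ k ≤ 10. Try u_k = A + B·r^k with r = q/p = (5/12)/(7/12) = 5/7. Substitution satisfies the recurrence; boundary conditions give:
  u_k = (1 − r^k) / (1 − r^N) = (1 − (5/7)^5) / (1 − (5/7)^11) = 804836809/964249309.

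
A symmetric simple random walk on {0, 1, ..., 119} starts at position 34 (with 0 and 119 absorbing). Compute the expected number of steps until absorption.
E[τ | X_0 = 34] = 2890

Let v_k = E[τ | X_0 = k]. Boundary: v_0 = v_119 = 0. Recurrence: v_k = 1 + (v_{k-1} + v_{k+1})/2 for 1 ≤ k ≤ 118. The particular solution to v_k − (v_{k-1} + v_{k+1})/2 = 1 is v_k = −k^2. Adding homogeneous solution A + B k and matching boundaries gives v_k = k (119 − k). Substituting k = 34: v_34 = 34 · 85 = 2890.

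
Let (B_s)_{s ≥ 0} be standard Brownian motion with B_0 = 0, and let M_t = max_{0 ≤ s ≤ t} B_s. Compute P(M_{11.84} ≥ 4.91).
P(M_{11.84} ≥ 4.91) = 2·P(B_{11.84} ≥ 4.91) = 2(1 − Φ(4.91/√11.84)) ≈ 0.1536

By the reflection principle for Brownian motion, P(M_t ≥ a) = 2 · P(B_t ≥ a) for a ≥ 0. Since B_t ~ N(0, t), P(B_t ≥ 4.91) = 1 − Φ(4.91/√t) = 1 − Φ(4.91/√11.84) = 1 − Φ(1.4269). So
  P(M_{11.84} ≥ 4.91) = 2(1 − Φ(1.4269)) ≈ 0.1536.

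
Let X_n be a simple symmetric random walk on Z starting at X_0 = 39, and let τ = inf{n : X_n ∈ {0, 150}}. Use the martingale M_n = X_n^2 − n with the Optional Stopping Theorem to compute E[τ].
E[τ] = 4329

M_n = X_n^2 − n is a martingale (since E[X_{n+1}^2 | F_n] = X_n^2 + 1). By OST (τ has finite mean in a bounded region), E[M_τ] = E[M_0] = X_0^2 − 0 = 39^2 = 1521. Also E[M_τ] = E[X_τ^2] − E[τ]. The walk exits at 0 or 150, with P(hit 150 first) = 39/150, so E[X_τ^2] = 150^2 · 39/150 + 0 = 5850. Thus E[τ] = E[X_τ^2] − E[M_τ] = 5850 − 1521 = 4329 = 39(150 − 39) = 4329.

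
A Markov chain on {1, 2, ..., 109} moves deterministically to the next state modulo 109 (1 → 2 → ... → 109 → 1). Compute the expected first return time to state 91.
E[T_91 | X_0 = 91] = 109

The chain cycles deterministically, so starting at state 91 it returns in exactly 109 steps. Equivalently, the stationary distribution is uniform π_j = 1/109 for every state j, so by Kac's formula E[T_91] = 1/π_91 = 109.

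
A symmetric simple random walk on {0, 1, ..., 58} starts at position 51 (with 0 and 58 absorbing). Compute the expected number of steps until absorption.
E[τ | X_0 = 51] = 357

Let v_k = E[τ | X_0 = k]. Boundary: v_0 = v_58 = 0. Recurrence: v_k = 1 + (v_{k-1} + v_{k+1})/2 for 1 ≤ k ≤ 57. The particular solution to v_k − (v_{k-1} + v_{k+1})/2 = 1 is v_k = −k^2. Adding homogeneous solution A + B k and matching boundaries gives v_k = k (58 − k). Substituting k = 51: v_51 = 51 · 7 = 357.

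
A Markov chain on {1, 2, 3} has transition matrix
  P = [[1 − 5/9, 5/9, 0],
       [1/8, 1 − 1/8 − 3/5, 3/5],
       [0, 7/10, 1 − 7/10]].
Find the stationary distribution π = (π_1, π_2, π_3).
π = (63/583, 280/583, 240/583)

This is a birth-death chain on three states, which satisfies detailed balance: π_1 · P_{12} = π_2 · P_{21} and π_2 · P_{23} = π_3 · P_{32}.
From π_1 · 5/9 = π_2 · 1/8: π_2/π_1 = (5/9)/(1/8) = 40/9.
From π_2 · 3/5 = π_3 · 7/10: π_3/π_2 = (3/5)/(7/10) = 6/7.
Take π_1 proportional to 1; then unnormalized π = (1, 40/9, 80/21). Normalize by dividing by the sum 583/63:
  π = (63/583, 280/583, 240/583).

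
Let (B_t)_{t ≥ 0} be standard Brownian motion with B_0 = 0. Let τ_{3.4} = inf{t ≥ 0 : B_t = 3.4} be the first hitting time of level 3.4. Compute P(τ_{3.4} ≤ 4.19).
P(τ_{3.4} ≤ 4.19) = 2(1 − Φ(3.4/√4.19)) = 2(1 − Φ(1.6610)) ≈ 0.0967

By the reflection principle for standard BM, P(τ_b ≤ t) = 2 · P(B_t ≥ b). Since B_t ~ N(0, t), P(B_t ≥ 3.4) = 1 − Φ(3.4/√t) = 1 − Φ(3.4/√4.19) = 1 − Φ(1.6610) ≈ 0.04836. Doubling: P(τ_{3.4} ≤ 4.19) ≈ 2 · 0.04836 = 0.09672 ≈ 0.0967.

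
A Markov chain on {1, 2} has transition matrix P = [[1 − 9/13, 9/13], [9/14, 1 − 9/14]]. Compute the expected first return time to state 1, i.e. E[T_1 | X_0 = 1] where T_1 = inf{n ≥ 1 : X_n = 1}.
E[T_1 | X_0 = 1] = 1/π_1 = 27/13

For an irreducible recurrent Markov chain with stationary distribution π, E[T_i | X_0 = i] = 1/π_i (Kac's formula). Here π_1 = (9/14)/(9/13 + 9/14) = (9/14)/(243/182) = 13/27, so E[T_1 | X_0 = 1] = 1/π_1 = (9/13 + 9/14)/(9/14) = (243/182)/(9/14) = 27/13.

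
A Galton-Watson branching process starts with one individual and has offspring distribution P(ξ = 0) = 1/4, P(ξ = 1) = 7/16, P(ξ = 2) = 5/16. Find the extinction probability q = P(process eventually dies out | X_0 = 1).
q = 4/5

The pgf is f(s) = 1/4 + 7/16·s + 5/16·s². The extinction probability q is the smallest fixed point of f in [0, 1]. Setting s = f(s):
  5/16·s² + (7/16 − 1)·s + 1/4 = 0
  5/16·s² − (1/4 + 5/16)·s + 1/4 = 0
which factors as (s − 1)·(5/16·s − 1/4) = 0, giving roots s = 1 and s = (1/4)/(5/16) = 4/5.
Mean offspring μ = 7/16 + 2·5/16 = 17/16 > 1 (supercritical), so q < 1. The extinction probability is the smaller root: q = (1/4)/(5/16) = 4/5.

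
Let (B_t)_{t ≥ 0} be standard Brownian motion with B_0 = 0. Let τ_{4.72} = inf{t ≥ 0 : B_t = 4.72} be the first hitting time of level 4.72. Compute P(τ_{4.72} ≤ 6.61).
P(τ_{4.72} ≤ 6.61) = 2(1 − Φ(4.72/√6.61)) = 2(1 − Φ(1.8359)) ≈ 0.0664

By the reflection principle for standard BM, P(τ_b ≤ t) = 2 · P(B_t ≥ b). Since B_t ~ N(0, t), P(B_t ≥ 4.72) = 1 − Φ(4.72/√t) = 1 − Φ(4.72/√6.61) = 1 − Φ(1.8359) ≈ 0.03319. Doubling: P(τ_{4.72} ≤ 6.61) ≈ 2 · 0.03319 = 0.06638 ≈ 0.0664.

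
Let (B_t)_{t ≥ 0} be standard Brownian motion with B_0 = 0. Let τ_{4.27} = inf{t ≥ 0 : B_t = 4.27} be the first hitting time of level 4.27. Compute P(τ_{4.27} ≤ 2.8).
P(τ_{4.27} ≤ 2.8) = 2(1 − Φ(4.27/√2.8)) = 2(1 − Φ(2.5518)) ≈ 0.0107

By the reflection principle for standard BM, P(τ_b ≤ t) = 2 · P(B_t ≥ b). Since B_t ~ N(0, t), P(B_t ≥ 4.27) = 1 − Φ(4.27/√t) = 1 − Φ(4.27/√2.8) = 1 − Φ(2.5518) ≈ 0.00536. Doubling: P(τ_{4.27} ≤ 2.8) ≈ 2 · 0.00536 = 0.01072 ≈ 0.0107.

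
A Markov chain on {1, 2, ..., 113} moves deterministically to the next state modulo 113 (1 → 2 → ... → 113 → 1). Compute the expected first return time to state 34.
E[T_34 | X_0 = 34] = 113

The chain cycles deterministically, so starting at state 34 it returns in exactly 113 steps. Equivalently, the stationary distribution is uniform π_j = 1/113 for every state j, so by Kac's formula E[T_34] = 1/π_34 = 113.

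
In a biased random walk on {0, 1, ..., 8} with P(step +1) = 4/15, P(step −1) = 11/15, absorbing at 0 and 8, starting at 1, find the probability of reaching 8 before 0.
P(hit 8 before 0) = (1 − (11/4)^1) / (1 − (11/4)^8) = 16384/30613335

Let u_k denote P(reach 8 before 0 | start at k). Boundary: u_0 = 0, u_8 = 1. Recurrence: u_k = 4/15·u_{k+1} + 11/15·u_{k-1} for 1 ≤ k ≤ 7. Try u_k = A + B·r^k with r = q/p = (11/15)/(4/15) = 11/4. Substitution satisfies the recurrence; boundary conditions give:
  u_k = (1 − r^k) / (1 − r^N) = (1 − (11/4)^1) / (1 − (11/4)^8) = 16384/30613335.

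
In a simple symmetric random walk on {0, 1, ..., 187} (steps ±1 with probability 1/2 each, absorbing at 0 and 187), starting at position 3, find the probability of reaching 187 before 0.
P(hit 187 before 0) = 3/187

Let u_k = P(hit 187 before 0 | start at k). Then u_0 = 0, u_187 = 1, and u_k = u_{k-1}/2 + u_{k+1}/2 for 1 ≤ k ≤ 186. This harmonic recurrence is solved by u_k = k/187, giving u_3 = 3/187.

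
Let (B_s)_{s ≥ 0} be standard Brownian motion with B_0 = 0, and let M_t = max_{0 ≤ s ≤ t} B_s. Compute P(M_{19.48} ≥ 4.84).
P(M_{19.48} ≥ 4.84) = 2·P(B_{19.48} ≥ 4.84) = 2(1 − Φ(4.84/√19.48)) ≈ 0.2728

By the reflection principle for Brownian motion, P(M_t ≥ a) = 2 · P(B_t ≥ a) for a ≥ 0. Since B_t ~ N(0, t), P(B_t ≥ 4.84) = 1 − Φ(4.84/√t) = 1 − Φ(4.84/√19.48) = 1 − Φ(1.0966). So
  P(M_{19.48} ≥ 4.84) = 2(1 − Φ(1.0966)) ≈ 0.2728.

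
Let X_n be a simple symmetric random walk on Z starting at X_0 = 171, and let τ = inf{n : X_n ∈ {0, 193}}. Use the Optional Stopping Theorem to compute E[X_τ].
E[X_τ] = 171

X_n is a martingale and τ is a bounded-mean stopping time (indeed τ is finite a.s. with bounded expectation since the walk is in a bounded region). By the OST, E[X_τ] = E[X_0] = 171. Equivalently: E[X_τ] = 193 · P(hit 193 first) + 0 · P(hit 0 first) = 193 · (171/193) = 171.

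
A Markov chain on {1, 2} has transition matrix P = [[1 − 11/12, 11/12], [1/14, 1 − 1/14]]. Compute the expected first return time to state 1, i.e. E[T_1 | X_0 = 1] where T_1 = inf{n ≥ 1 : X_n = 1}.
E[T_1 | X_0 = 1] = 1/π_1 = 83/6

For an irreducible recurrent Markov chain with stationary distribution π, E[T_i | X_0 = i] = 1/π_i (Kac's formula). Here π_1 = (1/14)/(11/12 + 1/14) = (1/14)/(83/84) = 6/83, so E[T_1 | X_0 = 1] = 1/π_1 = (11/12 + 1/14)/(1/14) = (83/84)/(1/14) = 83/6.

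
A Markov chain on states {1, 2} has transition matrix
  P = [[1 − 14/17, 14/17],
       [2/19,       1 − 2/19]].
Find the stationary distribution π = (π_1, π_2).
π_1 = 17/150, π_2 = 133/150

Solve πP = π with π_1 + π_2 = 1. From πP = π: π_1 · (1 − 14/17) + π_2 · 2/19 = π_1 ⇒ π_2 · 2/19 = π_1 · 14/17 ⇒ π_2/π_1 = (14/17)/(2/19) = 133/17. Together with π_1 + π_2 = 1:
  π_1 = (2/19)/(14/17 + 2/19) = (2/19)/(300/323) = 17/150,
  π_2 = (14/17)/(14/17 + 2/19) = (14/17)/(300/323) = 133/150.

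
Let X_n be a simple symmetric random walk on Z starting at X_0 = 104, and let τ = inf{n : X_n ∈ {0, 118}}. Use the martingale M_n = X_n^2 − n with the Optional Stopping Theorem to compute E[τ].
E[τ] = 1456

M_n = X_n^2 − n is a martingale (since E[X_{n+1}^2 | F_n] = X_n^2 + 1). By OST (τ has finite mean in a bounded region), E[M_τ] = E[M_0] = X_0^2 − 0 = 104^2 = 10816. Also E[M_τ] = E[X_τ^2] − E[τ]. The walk exits at 0 or 118, with P(hit 118 first) = 104/118, so E[X_τ^2] = 118^2 · 104/118 + 0 = 12272. Thus E[τ] = E[X_τ^2] − E[M_τ] = 12272 − 10816 = 1456 = 104(118 − 104) = 1456.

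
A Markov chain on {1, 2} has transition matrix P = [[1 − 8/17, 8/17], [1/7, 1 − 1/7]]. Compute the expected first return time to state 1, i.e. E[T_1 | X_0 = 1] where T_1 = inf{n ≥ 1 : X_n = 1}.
E[T_1 | X_0 = 1] = 1/π_1 = 73/17

For an irreducible recurrent Markov chain with stationary distribution π, E[T_i | X_0 = i] = 1/π_i (Kac's formula). Here π_1 = (1/7)/(8/17 + 1/7) = (1/7)/(73/119) = 17/73, so E[T_1 | X_0 = 1] = 1/π_1 = (8/17 + 1/7)/(1/7) = (73/119)/(1/7) = 73/17.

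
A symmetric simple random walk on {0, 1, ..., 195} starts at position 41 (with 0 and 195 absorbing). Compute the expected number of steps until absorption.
E[τ | X_0 = 41] = 6314

Let v_k = E[τ | X_0 = k]. Boundary: v_0 = v_195 = 0. Recurrence: v_k = 1 + (v_{k-1} + v_{k+1})/2 for 1 ≤ k ≤ 194. The particular solution to v_k − (v_{k-1} + v_{k+1})/2 = 1 is v_k = −k^2. Adding homogeneous solution A + B k and matching boundaries gives v_k = k (195 − k). Substituting k = 41: v_41 = 41 · 154 = 6314.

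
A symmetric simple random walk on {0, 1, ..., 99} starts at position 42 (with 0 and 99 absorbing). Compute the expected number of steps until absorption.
E[τ | X_0 = 42] = 2394

Let v_k = E[τ | X_0 = k]. Boundary: v_0 = v_99 = 0. Recurrence: v_k = 1 + (v_{k-1} + v_{k+1})/2 for 1 ≤ k ≤ 98. The particular solution to v_k − (v_{k-1} + v_{k+1})/2 = 1 is v_k = −k^2. Adding homogeneous solution A + B k and matching boundaries gives v_k = k (99 − k). Substituting k = 42: v_42 = 42 · 57 = 2394.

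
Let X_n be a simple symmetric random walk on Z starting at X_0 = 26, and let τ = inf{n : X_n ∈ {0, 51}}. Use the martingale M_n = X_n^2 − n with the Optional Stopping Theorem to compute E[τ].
E[τ] = 650

M_n = X_n^2 − n is a martingale (since E[X_{n+1}^2 | F_n] = X_n^2 + 1). By OST (τ has finite mean in a bounded region), E[M_τ] = E[M_0] = X_0^2 − 0 = 26^2 = 676. Also E[M_τ] = E[X_τ^2] − E[τ]. The walk exits at 0 or 51, with P(hit 51 first) = 26/51, so E[X_τ^2] = 51^2 · 26/51 + 0 = 1326. Thus E[τ] = E[X_τ^2] − E[M_τ] = 1326 − 676 = 650 = 26(51 − 26) = 650.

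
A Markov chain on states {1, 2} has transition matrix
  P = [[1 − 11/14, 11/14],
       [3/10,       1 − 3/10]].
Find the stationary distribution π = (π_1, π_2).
π_1 = 21/76, π_2 = 55/76

Solve πP = π with π_1 + π_2 = 1. From πP = π: π_1 · (1 − 11/14) + π_2 · 3/10 = π_1 ⇒ π_2 · 3/10 = π_1 · 11/14 ⇒ π_2/π_1 = (11/14)/(3/10) = 55/21. Together with π_1 + π_2 = 1:
  π_1 = (3/10)/(11/14 + 3/10) = (3/10)/(38/35) = 21/76,
  π_2 = (11/14)/(11/14 + 3/10) = (11/14)/(38/35) = 55/76.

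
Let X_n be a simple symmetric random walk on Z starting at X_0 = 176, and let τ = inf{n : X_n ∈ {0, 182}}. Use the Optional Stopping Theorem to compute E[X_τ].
E[X_τ] = 176

X_n is a martingale and τ is a bounded-mean stopping time (indeed τ is finite a.s. with bounded expectation since the walk is in a bounded region). By the OST, E[X_τ] = E[X_0] = 176. Equivalently: E[X_τ] = 182 · P(hit 182 first) + 0 · P(hit 0 first) = 182 · (176/182) = 176.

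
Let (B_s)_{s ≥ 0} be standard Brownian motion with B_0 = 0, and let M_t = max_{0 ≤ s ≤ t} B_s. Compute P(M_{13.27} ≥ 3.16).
P(M_{13.27} ≥ 3.16) = 2·P(B_{13.27} ≥ 3.16) = 2(1 − Φ(3.16/√13.27)) ≈ 0.3857

By the reflection principle for Brownian motion, P(M_t ≥ a) = 2 · P(B_t ≥ a) for a ≥ 0. Since B_t ~ N(0, t), P(B_t ≥ 3.16) = 1 − Φ(3.16/√t) = 1 − Φ(3.16/√13.27) = 1 − Φ(0.8675). So
  P(M_{13.27} ≥ 3.16) = 2(1 − Φ(0.8675)) ≈ 0.3857.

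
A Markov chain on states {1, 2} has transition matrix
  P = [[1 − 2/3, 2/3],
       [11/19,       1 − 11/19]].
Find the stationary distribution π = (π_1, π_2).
π_1 = 33/71, π_2 = 38/71

Solve πP = π with π_1 + π_2 = 1. From πP = π: π_1 · (1 − 2/3) + π_2 · 11/19 = π_1 ⇒ π_2 · 11/19 = π_1 · 2/3 ⇒ π_2/π_1 = (2/3)/(11/19) = 38/33. Together with π_1 + π_2 = 1:
  π_1 = (11/19)/(2/3 + 11/19) = (11/19)/(71/57) = 33/71,
  π_2 = (2/3)/(2/3 + 11/19) = (2/3)/(71/57) = 38/71.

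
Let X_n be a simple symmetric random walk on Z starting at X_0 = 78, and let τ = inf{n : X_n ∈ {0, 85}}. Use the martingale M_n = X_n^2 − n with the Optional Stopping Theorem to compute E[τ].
E[τ] = 546

M_n = X_n^2 − n is a martingale (since E[X_{n+1}^2 | F_n] = X_n^2 + 1). By OST (τ has finite mean in a bounded region), E[M_τ] = E[M_0] = X_0^2 − 0 = 78^2 = 6084. Also E[M_τ] = E[X_τ^2] − E[τ]. The walk exits at 0 or 85, with P(hit 85 first) = 78/85, so E[X_τ^2] = 85^2 · 78/85 + 0 = 6630. Thus E[τ] = E[X_τ^2] − E[M_τ] = 6630 − 6084 = 546 = 78(85 − 78) = 546.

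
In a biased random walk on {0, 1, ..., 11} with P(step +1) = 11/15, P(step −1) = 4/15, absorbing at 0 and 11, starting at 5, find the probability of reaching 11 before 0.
P(hit 11 before 0) = (1 − (4/11)^5) / (1 − (4/11)^11) = 40499656021/40758210901

Let u_k denote P(reach 11 before 0 | start at k). Boundary: u_0 = 0, u_11 = 1. Recurrence: u_k = 11/15·u_{k+1} + 4/15·u_{k-1} for 1 ≤ k ≤ 10. Try u_k = A + B·r^k with r = q/p = (4/15)/(11/15) = 4/11. Substitution satisfies the recurrence; boundary conditions give:
  u_k = (1 − r^k) / (1 − r^N) = (1 − (4/11)^5) / (1 − (4/11)^11) = 40499656021/40758210901.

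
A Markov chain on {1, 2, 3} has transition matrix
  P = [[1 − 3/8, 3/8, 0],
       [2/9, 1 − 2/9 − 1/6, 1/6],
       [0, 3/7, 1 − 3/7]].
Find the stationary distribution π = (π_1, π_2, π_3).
π = (32/107, 54/107, 21/107)

This is a birth-death chain on three states, which satisfies detailed balance: π_1 · P_{12} = π_2 · P_{21} and π_2 · P_{23} = π_3 · P_{32}.
From π_1 · 3/8 = π_2 · 2/9: π_2/π_1 = (3/8)/(2/9) = 27/16.
From π_2 · 1/6 = π_3 · 3/7: π_3/π_2 = (1/6)/(3/7) = 7/18.
Take π_1 proportional to 1; then unnormalized π = (1, 27/16, 21/32). Normalize by dividing by the sum 107/32:
  π = (32/107, 54/107, 21/107).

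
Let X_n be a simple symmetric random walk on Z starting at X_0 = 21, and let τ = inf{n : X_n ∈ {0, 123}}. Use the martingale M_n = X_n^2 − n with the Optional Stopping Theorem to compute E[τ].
E[τ] = 2142

M_n = X_n^2 − n is a martingale (since E[X_{n+1}^2 | F_n] = X_n^2 + 1). By OST (τ has finite mean in a bounded region), E[M_τ] = E[M_0] = X_0^2 − 0 = 21^2 = 441. Also E[M_τ] = E[X_τ^2] − E[τ]. The walk exits at 0 or 123, with P(hit 123 first) = 21/123, so E[X_τ^2] = 123^2 · 21/123 + 0 = 2583. Thus E[τ] = E[X_τ^2] − E[M_τ] = 2583 − 441 = 2142 = 21(123 − 21) = 2142.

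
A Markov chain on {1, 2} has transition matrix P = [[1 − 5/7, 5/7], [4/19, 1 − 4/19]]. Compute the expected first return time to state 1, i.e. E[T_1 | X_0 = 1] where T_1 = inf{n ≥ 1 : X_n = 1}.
E[T_1 | X_0 = 1] = 1/π_1 = 123/28

For an irreducible recurrent Markov chain with stationary distribution π, E[T_i | X_0 = i] = 1/π_i (Kac's formula). Here π_1 = (4/19)/(5/7 + 4/19) = (4/19)/(123/133) = 28/123, so E[T_1 | X_0 = 1] = 1/π_1 = (5/7 + 4/19)/(4/19) = (123/133)/(4/19) = 123/28.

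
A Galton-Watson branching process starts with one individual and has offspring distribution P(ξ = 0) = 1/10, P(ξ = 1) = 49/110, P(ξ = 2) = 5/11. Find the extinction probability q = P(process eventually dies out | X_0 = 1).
q = 11/50

The pgf is f(s) = 1/10 + 49/110·s + 5/11·s². The extinction probability q is the smallest fixed point of f in [0, 1]. Setting s = f(s):
  5/11·s² + (49/110 − 1)·s + 1/10 = 0
  5/11·s² − (1/10 + 5/11)·s + 1/10 = 0
which factors as (s − 1)·(5/11·s − 1/10) = 0, giving roots s = 1 and s = (1/10)/(5/11) = 11/50.
Mean offspring μ = 49/110 + 2·5/11 = 149/110 > 1 (supercritical), so q < 1. The extinction probability is the smaller root: q = (1/10)/(5/11) = 11/50.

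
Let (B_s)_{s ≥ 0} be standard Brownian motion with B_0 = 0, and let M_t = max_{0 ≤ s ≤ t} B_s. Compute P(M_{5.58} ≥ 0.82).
P(M_{5.58} ≥ 0.82) = 2·P(B_{5.58} ≥ 0.82) = 2(1 − Φ(0.82/√5.58)) ≈ 0.7285

By the reflection principle for Brownian motion, P(M_t ≥ a) = 2 · P(B_t ≥ a) for a ≥ 0. Since B_t ~ N(0, t), P(B_t ≥ 0.82) = 1 − Φ(0.82/√t) = 1 − Φ(0.82/√5.58) = 1 − Φ(0.3471). So
  P(M_{5.58} ≥ 0.82) = 2(1 − Φ(0.3471)) ≈ 0.7285.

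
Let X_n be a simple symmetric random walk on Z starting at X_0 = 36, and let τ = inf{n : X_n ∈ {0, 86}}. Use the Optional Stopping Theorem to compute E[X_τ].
E[X_τ] = 36

X_n is a martingale and τ is a bounded-mean stopping time (indeed τ is finite a.s. with bounded expectation since the walk is in a bounded region). By the OST, E[X_τ] = E[X_0] = 36. Equivalently: E[X_τ] = 86 · P(hit 86 first) + 0 · P(hit 0 first) = 86 · (36/86) = 36.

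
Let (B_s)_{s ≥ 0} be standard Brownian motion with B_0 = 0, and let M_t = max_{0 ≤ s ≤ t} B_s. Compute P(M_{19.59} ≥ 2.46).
P(M_{19.59} ≥ 2.46) = 2·P(B_{19.59} ≥ 2.46) = 2(1 − Φ(2.46/√19.59)) ≈ 0.5783

By the reflection principle for Brownian motion, P(M_t ≥ a) = 2 · P(B_t ≥ a) for a ≥ 0. Since B_t ~ N(0, t), P(B_t ≥ 2.46) = 1 − Φ(2.46/√t) = 1 − Φ(2.46/√19.59) = 1 − Φ(0.5558). So
  P(M_{19.59} ≥ 2.46) = 2(1 − Φ(0.5558)) ≈ 0.5783.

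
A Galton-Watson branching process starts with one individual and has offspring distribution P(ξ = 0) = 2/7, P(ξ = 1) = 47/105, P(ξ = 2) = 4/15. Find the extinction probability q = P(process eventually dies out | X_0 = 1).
q = 1

Mean offspring μ = 0·2/7 + 1·47/105 + 2·4/15 = 103/105 ≤ 1. For μ ≤ 1 with offspring not concentrated at 1, the Galton-Watson process goes extinct almost surely, so q = 1.
(Algebraic check: The pgf is f(s) = 2/7 + 47/105·s + 4/15·s². The extinction probability q is the smallest fixed point of f in [0, 1]. Setting s = f(s):
  4/15·s² + (47/105 − 1)·s + 2/7 = 0
  4/15·s² − (2/7 + 4/15)·s + 2/7 = 0
which factors as (s − 1)·(4/15·s − 2/7) = 0, giving roots s = 1 and s = (2/7)/(4/15) = 15/14. Since 15/14 ≥ 1, the smallest root in [0, 1] is s = 1.)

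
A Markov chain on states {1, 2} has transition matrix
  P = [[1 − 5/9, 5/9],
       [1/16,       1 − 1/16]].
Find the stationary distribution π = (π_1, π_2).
π_1 = 9/89, π_2 = 80/89

Solve πP = π with π_1 + π_2 = 1. From πP = π: π_1 · (1 − 5/9) + π_2 · 1/16 = π_1 ⇒ π_2 · 1/16 = π_1 · 5/9 ⇒ π_2/π_1 = (5/9)/(1/16) = 80/9. Together with π_1 + π_2 = 1:
  π_1 = (1/16)/(5/9 + 1/16) = (1/16)/(89/144) = 9/89,
  π_2 = (5/9)/(5/9 + 1/16) = (5/9)/(89/144) = 80/89.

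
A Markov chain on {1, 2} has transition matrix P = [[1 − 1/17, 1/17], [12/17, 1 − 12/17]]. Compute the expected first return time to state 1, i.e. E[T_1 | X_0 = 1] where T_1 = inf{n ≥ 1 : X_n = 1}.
E[T_1 | X_0 = 1] = 1/π_1 = 13/12

For an irreducible recurrent Markov chain with stationary distribution π, E[T_i | X_0 = i] = 1/π_i (Kac's formula). Here π_1 = (12/17)/(1/17 + 12/17) = (12/17)/(13/17) = 12/13, so E[T_1 | X_0 = 1] = 1/π_1 = (1/17 + 12/17)/(12/17) = (13/17)/(12/17) = 13/12.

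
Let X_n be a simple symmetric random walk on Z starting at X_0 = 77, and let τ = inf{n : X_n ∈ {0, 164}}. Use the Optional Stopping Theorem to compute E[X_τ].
E[X_τ] = 77

X_n is a martingale and τ is a bounded-mean stopping time (indeed τ is finite a.s. with bounded expectation since the walk is in a bounded region). By the OST, E[X_τ] = E[X_0] = 77. Equivalently: E[X_τ] = 164 · P(hit 164 first) + 0 · P(hit 0 first) = 164 · (77/164) = 77.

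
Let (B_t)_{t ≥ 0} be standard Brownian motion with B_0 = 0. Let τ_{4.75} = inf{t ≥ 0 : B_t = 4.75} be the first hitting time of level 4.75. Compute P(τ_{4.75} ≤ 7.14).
P(τ_{4.75} ≤ 7.14) = 2(1 − Φ(4.75/√7.14)) = 2(1 − Φ(1.7776)) ≈ 0.0755

By the reflection principle for standard BM, P(τ_b ≤ t) = 2 · P(B_t ≥ b). Since B_t ~ N(0, t), P(B_t ≥ 4.75) = 1 − Φ(4.75/√t) = 1 − Φ(4.75/√7.14) = 1 − Φ(1.7776) ≈ 0.03773. Doubling: P(τ_{4.75} ≤ 7.14) ≈ 2 · 0.03773 = 0.07546 ≈ 0.0755.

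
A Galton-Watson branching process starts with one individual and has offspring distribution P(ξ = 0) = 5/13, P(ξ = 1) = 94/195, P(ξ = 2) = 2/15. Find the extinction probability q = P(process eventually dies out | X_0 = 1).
q = 1

Mean offspring μ = 0·5/13 + 1·94/195 + 2·2/15 = 146/195 ≤ 1. For μ ≤ 1 with offspring not concentrated at 1, the Galton-Watson process goes extinct almost surely, so q = 1.
(Algebraic check: The pgf is f(s) = 5/13 + 94/195·s + 2/15·s². The extinction probability q is the smallest fixed point of f in [0, 1]. Setting s = f(s):
  2/15·s² + (94/195 − 1)·s + 5/13 = 0
  2/15·s² − (5/13 + 2/15)·s + 5/13 = 0
which factors as (s − 1)·(2/15·s − 5/13) = 0, giving roots s = 1 and s = (5/13)/(2/15) = 75/26. Since 75/26 ≥ 1, the smallest root in [0, 1] is s = 1.)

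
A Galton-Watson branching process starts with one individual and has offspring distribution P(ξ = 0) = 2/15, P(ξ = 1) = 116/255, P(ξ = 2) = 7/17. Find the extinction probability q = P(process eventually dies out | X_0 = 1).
q = 34/105

The pgf is f(s) = 2/15 + 116/255·s + 7/17·s². The extinction probability q is the smallest fixed point of f in [0, 1]. Setting s = f(s):
  7/17·s² + (116/255 − 1)·s + 2/15 = 0
  7/17·s² − (2/15 + 7/17)·s + 2/15 = 0
which factors as (s − 1)·(7/17·s − 2/15) = 0, giving roots s = 1 and s = (2/15)/(7/17) = 34/105.
Mean offspring μ = 116/255 + 2·7/17 = 326/255 > 1 (supercritical), so q < 1. The extinction probability is the smaller root: q = (2/15)/(7/17) = 34/105.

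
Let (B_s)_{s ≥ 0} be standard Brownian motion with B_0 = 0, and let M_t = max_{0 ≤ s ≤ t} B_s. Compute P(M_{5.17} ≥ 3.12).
P(M_{5.17} ≥ 3.12) = 2·P(B_{5.17} ≥ 3.12) = 2(1 − Φ(3.12/√5.17)) ≈ 0.1700

By the reflection principle for Brownian motion, P(M_t ≥ a) = 2 · P(B_t ≥ a) for a ≥ 0. Since B_t ~ N(0, t), P(B_t ≥ 3.12) = 1 − Φ(3.12/√t) = 1 − Φ(3.12/√5.17) = 1 − Φ(1.3722). So
  P(M_{5.17} ≥ 3.12) = 2(1 − Φ(1.3722)) ≈ 0.1700.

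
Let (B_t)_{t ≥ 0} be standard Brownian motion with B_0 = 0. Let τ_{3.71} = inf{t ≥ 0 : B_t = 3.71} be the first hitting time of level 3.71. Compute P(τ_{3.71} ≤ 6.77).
P(τ_{3.71} ≤ 6.77) = 2(1 − Φ(3.71/√6.77)) = 2(1 − Φ(1.4259)) ≈ 0.1539

By the reflection principle for standard BM, P(τ_b ≤ t) = 2 · P(B_t ≥ b). Since B_t ~ N(0, t), P(B_t ≥ 3.71) = 1 − Φ(3.71/√t) = 1 − Φ(3.71/√6.77) = 1 − Φ(1.4259) ≈ 0.07695. Doubling: P(τ_{3.71} ≤ 6.77) ≈ 2 · 0.07695 = 0.15390 ≈ 0.1539.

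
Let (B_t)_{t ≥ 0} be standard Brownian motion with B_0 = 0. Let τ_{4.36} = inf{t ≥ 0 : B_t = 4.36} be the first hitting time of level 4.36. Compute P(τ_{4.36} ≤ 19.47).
P(τ_{4.36} ≤ 19.47) = 2(1 − Φ(4.36/√19.47)) = 2(1 − Φ(0.9881)) ≈ 0.3231

By the reflection principle for standard BM, P(τ_b ≤ t) = 2 · P(B_t ≥ b). Since B_t ~ N(0, t), P(B_t ≥ 4.36) = 1 − Φ(4.36/√t) = 1 − Φ(4.36/√19.47) = 1 − Φ(0.9881) ≈ 0.16155. Doubling: P(τ_{4.36} ≤ 19.47) ≈ 2 · 0.16155 = 0.32310 ≈ 0.3231.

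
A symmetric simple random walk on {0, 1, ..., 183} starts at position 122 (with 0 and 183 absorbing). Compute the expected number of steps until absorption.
E[τ | X_0 = 122] = 7442

Let v_k = E[τ | X_0 = k]. Boundary: v_0 = v_183 = 0. Recurrence: v_k = 1 + (v_{k-1} + v_{k+1})/2 for 1 ≤ k ≤ 182. The particular solution to v_k − (v_{k-1} + v_{k+1})/2 = 1 is v_k = −k^2. Adding homogeneous solution A + B k and matching boundaries gives v_k = k (183 − k). Substituting k = 122: v_122 = 122 · 61 = 7442.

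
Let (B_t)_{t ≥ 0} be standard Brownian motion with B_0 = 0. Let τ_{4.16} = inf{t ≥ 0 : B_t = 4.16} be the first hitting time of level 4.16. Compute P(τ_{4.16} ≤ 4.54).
P(τ_{4.16} ≤ 4.54) = 2(1 − Φ(4.16/√4.54)) = 2(1 − Φ(1.9524)) ≈ 0.0509

By the reflection principle for standard BM, P(τ_b ≤ t) = 2 · P(B_t ≥ b). Since B_t ~ N(0, t), P(B_t ≥ 4.16) = 1 − Φ(4.16/√t) = 1 − Φ(4.16/√4.54) = 1 − Φ(1.9524) ≈ 0.02545. Doubling: P(τ_{4.16} ≤ 4.54) ≈ 2 · 0.02545 = 0.05090 ≈ 0.0509.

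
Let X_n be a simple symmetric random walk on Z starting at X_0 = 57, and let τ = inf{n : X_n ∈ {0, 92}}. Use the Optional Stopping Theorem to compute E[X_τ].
E[X_τ] = 57

X_n is a martingale and τ is a bounded-mean stopping time (indeed τ is finite a.s. with bounded expectation since the walk is in a bounded region). By the OST, E[X_τ] = E[X_0] = 57. Equivalently: E[X_τ] = 92 · P(hit 92 first) + 0 · P(hit 0 first) = 92 · (57/92) = 57.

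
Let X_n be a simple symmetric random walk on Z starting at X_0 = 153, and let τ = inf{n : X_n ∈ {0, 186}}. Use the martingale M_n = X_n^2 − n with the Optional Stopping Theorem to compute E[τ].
E[τ] = 5049

M_n = X_n^2 − n is a martingale (since E[X_{n+1}^2 | F_n] = X_n^2 + 1). By OST (τ has finite mean in a bounded region), E[M_τ] = E[M_0] = X_0^2 − 0 = 153^2 = 23409. Also E[M_τ] = E[X_τ^2] − E[τ]. The walk exits at 0 or 186, with P(hit 186 first) = 153/186, so E[X_τ^2] = 186^2 · 153/186 + 0 = 28458. Thus E[τ] = E[X_τ^2] − E[M_τ] = 28458 − 23409 = 5049 = 153(186 − 153) = 5049.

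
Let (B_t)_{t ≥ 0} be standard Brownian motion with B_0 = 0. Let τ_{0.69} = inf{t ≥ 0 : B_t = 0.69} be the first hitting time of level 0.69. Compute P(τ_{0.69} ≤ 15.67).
P(τ_{0.69} ≤ 15.67) = 2(1 − Φ(0.69/√15.67)) = 2(1 − Φ(0.1743)) ≈ 0.8616

By the reflection principle for standard BM, P(τ_b ≤ t) = 2 · P(B_t ≥ b). Since B_t ~ N(0, t), P(B_t ≥ 0.69) = 1 − Φ(0.69/√t) = 1 − Φ(0.69/√15.67) = 1 − Φ(0.1743) ≈ 0.43081. Doubling: P(τ_{0.69} ≤ 15.67) ≈ 2 · 0.43081 = 0.86162 ≈ 0.8616.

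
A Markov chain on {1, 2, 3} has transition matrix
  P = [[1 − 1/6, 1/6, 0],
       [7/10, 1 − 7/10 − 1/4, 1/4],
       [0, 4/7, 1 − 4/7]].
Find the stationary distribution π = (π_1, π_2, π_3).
π = (336/451, 80/451, 35/451)

This is a birth-death chain on three states, which satisfies detailed balance: π_1 · P_{12} = π_2 · P_{21} and π_2 · P_{23} = π_3 · P_{32}.
From π_1 · 1/6 = π_2 · 7/10: π_2/π_1 = (1/6)/(7/10) = 5/21.
From π_2 · 1/4 = π_3 · 4/7: π_3/π_2 = (1/4)/(4/7) = 7/16.
Take π_1 proportional to 1; then unnormalized π = (1, 5/21, 5/48). Normalize by dividing by the sum 451/336:
  π = (336/451, 80/451, 35/451).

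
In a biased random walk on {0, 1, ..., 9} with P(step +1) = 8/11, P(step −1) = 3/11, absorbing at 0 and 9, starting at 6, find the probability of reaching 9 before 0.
P(hit 9 before 0) = (1 − (3/8)^6) / (1 − (3/8)^9) = 275968/276697

Let u_k denote P(reach 9 before 0 | start at k). Boundary: u_0 = 0, u_9 = 1. Recurrence: u_k = 8/11·u_{k+1} + 3/11·u_{k-1} for 1 ≤ k ≤ 8. Try u_k = A + B·r^k with r = q/p = (3/11)/(8/11) = 3/8. Substitution satisfies the recurrence; boundary conditions give:
  u_k = (1 − r^k) / (1 − r^N) = (1 − (3/8)^6) / (1 − (3/8)^9) = 275968/276697.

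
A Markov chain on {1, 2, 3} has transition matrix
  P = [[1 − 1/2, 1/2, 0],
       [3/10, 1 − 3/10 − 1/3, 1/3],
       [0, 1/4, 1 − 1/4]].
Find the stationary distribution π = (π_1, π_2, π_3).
π = (9/44, 15/44, 5/11)

This is a birth-death chain on three states, which satisfies detailed balance: π_1 · P_{12} = π_2 · P_{21} and π_2 · P_{23} = π_3 · P_{32}.
From π_1 · 1/2 = π_2 · 3/10: π_2/π_1 = (1/2)/(3/10) = 5/3.
From π_2 · 1/3 = π_3 · 1/4: π_3/π_2 = (1/3)/(1/4) = 4/3.
Take π_1 proportional to 1; then unnormalized π = (1, 5/3, 20/9). Normalize by dividing by the sum 44/9:
  π = (9/44, 15/44, 5/11).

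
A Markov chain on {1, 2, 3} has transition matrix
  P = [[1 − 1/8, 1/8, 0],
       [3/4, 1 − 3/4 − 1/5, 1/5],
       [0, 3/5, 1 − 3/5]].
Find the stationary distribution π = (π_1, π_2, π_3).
π = (9/11, 3/22, 1/22)

This is a birth-death chain on three states, which satisfies detailed balance: π_1 · P_{12} = π_2 · P_{21} and π_2 · P_{23} = π_3 · P_{32}.
From π_1 · 1/8 = π_2 · 3/4: π_2/π_1 = (1/8)/(3/4) = 1/6.
From π_2 · 1/5 = π_3 · 3/5: π_3/π_2 = (1/5)/(3/5) = 1/3.
Take π_1 proportional to 1; then unnormalized π = (1, 1/6, 1/18). Normalize by dividing by the sum 11/9:
  π = (9/11, 3/22, 1/22).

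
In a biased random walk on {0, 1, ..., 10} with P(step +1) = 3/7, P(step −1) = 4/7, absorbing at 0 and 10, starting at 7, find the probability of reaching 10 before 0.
P(hit 10 before 0) = (1 − (4/3)^7) / (1 − (4/3)^10) = 383319/989527

Let u_k denote P(reach 10 before 0 | start at k). Boundary: u_0 = 0, u_10 = 1. Recurrence: u_k = 3/7·u_{k+1} + 4/7·u_{k-1} for 1 ≤ k ≤ 9. Try u_k = A + B·r^k with r = q/p = (4/7)/(3/7) = 4/3. Substitution satisfies the recurrence; boundary conditions give:
  u_k = (1 − r^k) / (1 − r^N) = (1 − (4/3)^7) / (1 − (4/3)^10) = 383319/989527.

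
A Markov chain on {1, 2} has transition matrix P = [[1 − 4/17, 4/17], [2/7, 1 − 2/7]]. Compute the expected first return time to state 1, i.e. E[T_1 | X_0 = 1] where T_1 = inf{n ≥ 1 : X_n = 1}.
E[T_1 | X_0 = 1] = 1/π_1 = 31/17

For an irreducible recurrent Markov chain with stationary distribution π, E[T_i | X_0 = i] = 1/π_i (Kac's formula). Here π_1 = (2/7)/(4/17 + 2/7) = (2/7)/(62/119) = 17/31, so E[T_1 | X_0 = 1] = 1/π_1 = (4/17 + 2/7)/(2/7) = (62/119)/(2/7) = 31/17.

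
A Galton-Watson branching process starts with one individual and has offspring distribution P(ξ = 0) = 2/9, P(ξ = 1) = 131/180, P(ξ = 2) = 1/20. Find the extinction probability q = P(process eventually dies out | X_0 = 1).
q = 1

Mean offspring μ = 0·2/9 + 1·131/180 + 2·1/20 = 149/180 ≤ 1. For μ ≤ 1 with offspring not concentrated at 1, the Galton-Watson process goes extinct almost surely, so q = 1.
(Algebraic check: The pgf is f(s) = 2/9 + 131/180·s + 1/20·s². The extinction probability q is the smallest fixed point of f in [0, 1]. Setting s = f(s):
  1/20·s² + (131/180 − 1)·s + 2/9 = 0
  1/20·s² − (2/9 + 1/20)·s + 2/9 = 0
which factors as (s − 1)·(1/20·s − 2/9) = 0, giving roots s = 1 and s = (2/9)/(1/20) = 40/9. Since 40/9 ≥ 1, the smallest root in [0, 1] is s = 1.)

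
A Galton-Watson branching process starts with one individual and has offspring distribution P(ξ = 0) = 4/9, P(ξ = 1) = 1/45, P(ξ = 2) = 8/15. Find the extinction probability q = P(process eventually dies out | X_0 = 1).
q = 5/6

The pgf is f(s) = 4/9 + 1/45·s + 8/15·s². The extinction probability q is the smallest fixed point of f in [0, 1]. Setting s = f(s):
  8/15·s² + (1/45 − 1)·s + 4/9 = 0
  8/15·s² − (4/9 + 8/15)·s + 4/9 = 0
which factors as (s − 1)·(8/15·s − 4/9) = 0, giving roots s = 1 and s = (4/9)/(8/15) = 5/6.
Mean offspring μ = 1/45 + 2·8/15 = 49/45 > 1 (supercritical), so q < 1. The extinction probability is the smaller root: q = (4/9)/(8/15) = 5/6.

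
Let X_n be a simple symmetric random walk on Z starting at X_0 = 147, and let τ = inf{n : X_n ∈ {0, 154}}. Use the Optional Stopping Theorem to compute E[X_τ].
E[X_τ] = 147

X_n is a martingale and τ is a bounded-mean stopping time (indeed τ is finite a.s. with bounded expectation since the walk is in a bounded region). By the OST, E[X_τ] = E[X_0] = 147. Equivalently: E[X_τ] = 154 · P(hit 154 first) + 0 · P(hit 0 first) = 154 · (147/154) = 147.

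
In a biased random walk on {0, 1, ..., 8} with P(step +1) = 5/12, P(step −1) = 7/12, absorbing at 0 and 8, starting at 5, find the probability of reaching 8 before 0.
P(hit 8 before 0) = (1 − (7/5)^5) / (1 − (7/5)^8) = 855125/2687088

Let u_k denote P(reach 8 before 0 | start at k). Boundary: u_0 = 0, u_8 = 1. Recurrence: u_k = 5/12·u_{k+1} + 7/12·u_{k-1} for 1 ≤ k ≤ 7. Try u_k = A + B·r^k with r = q/p = (7/12)/(5/12) = 7/5. Substitution satisfies the recurrence; boundary conditions give:
  u_k = (1 − r^k) / (1 − r^N) = (1 − (7/5)^5) / (1 − (7/5)^8) = 855125/2687088.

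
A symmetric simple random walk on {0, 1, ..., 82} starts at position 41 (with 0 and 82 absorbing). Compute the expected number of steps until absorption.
E[τ | X_0 = 41] = 1681

Let v_k = E[τ | X_0 = k]. Boundary: v_0 = v_82 = 0. Recurrence: v_k = 1 + (v_{k-1} + v_{k+1})/2 for 1 ≤ k ≤ 81. The particular solution to v_k − (v_{k-1} + v_{k+1})/2 = 1 is v_k = −k^2. Adding homogeneous solution A + B k and matching boundaries gives v_k = k (82 − k). Substituting k = 41: v_41 = 41 · 41 = 1681.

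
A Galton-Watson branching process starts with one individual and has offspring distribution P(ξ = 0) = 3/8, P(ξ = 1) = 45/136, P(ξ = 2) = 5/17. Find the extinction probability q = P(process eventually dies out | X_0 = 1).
q = 1

Mean offspring μ = 0·3/8 + 1·45/136 + 2·5/17 = 125/136 ≤ 1. For μ ≤ 1 with offspring not concentrated at 1, the Galton-Watson process goes extinct almost surely, so q = 1.
(Algebraic check: The pgf is f(s) = 3/8 + 45/136·s + 5/17·s². The extinction probability q is the smallest fixed point of f in [0, 1]. Setting s = f(s):
  5/17·s² + (45/136 − 1)·s + 3/8 = 0
  5/17·s² − (3/8 + 5/17)·s + 3/8 = 0
which factors as (s − 1)·(5/17·s − 3/8) = 0, giving roots s = 1 and s = (3/8)/(5/17) = 51/40. Since 51/40 ≥ 1, the smallest root in [0, 1] is s = 1.)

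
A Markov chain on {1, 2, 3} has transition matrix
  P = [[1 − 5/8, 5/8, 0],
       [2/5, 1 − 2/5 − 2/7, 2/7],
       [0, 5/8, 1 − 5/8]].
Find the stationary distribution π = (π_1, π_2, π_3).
π = (112/367, 175/367, 80/367)

This is a birth-death chain on three states, which satisfies detailed balance: π_1 · P_{12} = π_2 · P_{21} and π_2 · P_{23} = π_3 · P_{32}.
From π_1 · 5/8 = π_2 · 2/5: π_2/π_1 = (5/8)/(2/5) = 25/16.
From π_2 · 2/7 = π_3 · 5/8: π_3/π_2 = (2/7)/(5/8) = 16/35.
Take π_1 proportional to 1; then unnormalized π = (1, 25/16, 5/7). Normalize by dividing by the sum 367/112:
  π = (112/367, 175/367, 80/367).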